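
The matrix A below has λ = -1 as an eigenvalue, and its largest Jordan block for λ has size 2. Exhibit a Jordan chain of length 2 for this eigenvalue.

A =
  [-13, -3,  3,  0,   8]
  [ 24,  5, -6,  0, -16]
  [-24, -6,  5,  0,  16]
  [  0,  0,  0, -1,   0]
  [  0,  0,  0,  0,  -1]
A Jordan chain for λ = -1 of length 2:
v_1 = (-12, 24, -24, 0, 0)ᵀ
v_2 = (1, 0, 0, 0, 0)ᵀ

Let N = A − (-1)·I. We want v_2 with N^2 v_2 = 0 but N^1 v_2 ≠ 0; then v_{j-1} := N · v_j for j = 2, …, 2.

Pick v_2 = (1, 0, 0, 0, 0)ᵀ.
Then v_1 = N · v_2 = (-12, 24, -24, 0, 0)ᵀ.

Sanity check: (A − (-1)·I) v_1 = (0, 0, 0, 0, 0)ᵀ = 0. ✓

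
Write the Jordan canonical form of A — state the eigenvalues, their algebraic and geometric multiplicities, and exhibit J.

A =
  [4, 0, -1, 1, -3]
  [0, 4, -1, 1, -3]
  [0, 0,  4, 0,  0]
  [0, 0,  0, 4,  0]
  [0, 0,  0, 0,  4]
J_2(4) ⊕ J_1(4) ⊕ J_1(4) ⊕ J_1(4)

The characteristic polynomial is
  det(x·I − A) = x^5 - 20*x^4 + 160*x^3 - 640*x^2 + 1280*x - 1024 = (x - 4)^5

Eigenvalues and multiplicities (the geometric multiplicity of λ is n − rank(A − λI), which equals the number of Jordan blocks for λ):
  λ = 4: algebraic multiplicity = 5, geometric multiplicity = 4

Determining the block sizes for each eigenvalue:
  λ = 4: 4 blocks summing to 5 forces exactly one block of size 2 and the rest size 1 → block sizes [2, 1, 1, 1]

Assembling the blocks gives a Jordan form
J =
  [4, 1, 0, 0, 0]
  [0, 4, 0, 0, 0]
  [0, 0, 4, 0, 0]
  [0, 0, 0, 4, 0]
  [0, 0, 0, 0, 4]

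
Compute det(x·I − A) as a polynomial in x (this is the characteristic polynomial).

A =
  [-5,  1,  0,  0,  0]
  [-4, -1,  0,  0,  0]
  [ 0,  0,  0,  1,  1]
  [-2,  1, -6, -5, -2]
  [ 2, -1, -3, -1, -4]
x^5 + 15*x^4 + 90*x^3 + 270*x^2 + 405*x + 243

Expanding det(x·I − A) (e.g. by cofactor expansion or by noting that A is similar to its Jordan form J, which has the same characteristic polynomial as A) gives
  χ_A(x) = x^5 + 15*x^4 + 90*x^3 + 270*x^2 + 405*x + 243
which factors as (x + 3)^5. The eigenvalues (with algebraic multiplicities) are λ = -3 with multiplicity 5.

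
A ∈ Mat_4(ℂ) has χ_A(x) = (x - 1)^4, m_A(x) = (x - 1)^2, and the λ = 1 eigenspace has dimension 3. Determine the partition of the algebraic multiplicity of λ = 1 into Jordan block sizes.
Block sizes for λ = 1: [2, 1, 1]

Step 1 — from the characteristic polynomial, algebraic multiplicity of λ = 1 is 4. From dim ker(A − (1)·I) = 3, there are exactly 3 Jordan blocks for λ = 1.
Step 2 — from the minimal polynomial, the factor (x − 1)^2 tells us the largest block for λ = 1 has size 2.
Step 3 — with total size 4, 3 blocks, and largest block 2, the block sizes (in nonincreasing order) are [2, 1, 1].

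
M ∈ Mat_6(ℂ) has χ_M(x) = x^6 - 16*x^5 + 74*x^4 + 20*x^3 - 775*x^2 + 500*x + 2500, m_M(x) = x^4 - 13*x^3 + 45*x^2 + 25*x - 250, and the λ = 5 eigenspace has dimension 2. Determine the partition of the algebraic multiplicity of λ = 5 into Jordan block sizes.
Block sizes for λ = 5: [3, 1]

Step 1 — from the characteristic polynomial, algebraic multiplicity of λ = 5 is 4. From dim ker(M − (5)·I) = 2, there are exactly 2 Jordan blocks for λ = 5.
Step 2 — from the minimal polynomial, the factor (x − 5)^3 tells us the largest block for λ = 5 has size 3.
Step 3 — with total size 4, 2 blocks, and largest block 3, the block sizes (in nonincreasing order) are [3, 1].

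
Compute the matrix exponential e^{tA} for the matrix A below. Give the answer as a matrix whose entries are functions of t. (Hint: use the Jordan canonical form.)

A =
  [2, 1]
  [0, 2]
e^{tA} =
  [exp(2*t), t*exp(2*t)]
  [0, exp(2*t)]

Strategy: write A = P · J · P⁻¹ where J is a Jordan canonical form, so e^{tA} = P · e^{tJ} · P⁻¹, and e^{tJ} can be computed block-by-block.

A has Jordan form
J =
  [2, 1]
  [0, 2]
(up to reordering of blocks).

Per-block formulas:
  For a 2×2 Jordan block J_2(2): exp(t · J_2(2)) = e^(2t)·(I + t·N), where N is the 2×2 nilpotent shift.

After assembling e^{tJ} and conjugating by P, we get:

e^{tA} =
  [exp(2*t), t*exp(2*t)]
  [0, exp(2*t)]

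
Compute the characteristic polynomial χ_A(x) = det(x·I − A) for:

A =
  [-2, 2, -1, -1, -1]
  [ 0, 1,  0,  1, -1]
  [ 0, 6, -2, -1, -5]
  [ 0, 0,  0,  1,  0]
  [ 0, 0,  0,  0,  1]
x^5 + x^4 - 5*x^3 - x^2 + 8*x - 4

Expanding det(x·I − A) (e.g. by cofactor expansion or by noting that A is similar to its Jordan form J, which has the same characteristic polynomial as A) gives
  χ_A(x) = x^5 + x^4 - 5*x^3 - x^2 + 8*x - 4
which factors as (x - 1)^3*(x + 2)^2. The eigenvalues (with algebraic multiplicities) are λ = -2 with multiplicity 2, λ = 1 with multiplicity 3.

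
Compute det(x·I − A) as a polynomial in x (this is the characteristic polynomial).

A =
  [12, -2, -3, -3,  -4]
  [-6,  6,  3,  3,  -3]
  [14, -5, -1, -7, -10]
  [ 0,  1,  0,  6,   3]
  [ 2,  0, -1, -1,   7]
x^5 - 30*x^4 + 360*x^3 - 2160*x^2 + 6480*x - 7776

Expanding det(x·I − A) (e.g. by cofactor expansion or by noting that A is similar to its Jordan form J, which has the same characteristic polynomial as A) gives
  χ_A(x) = x^5 - 30*x^4 + 360*x^3 - 2160*x^2 + 6480*x - 7776
which factors as (x - 6)^5. The eigenvalues (with algebraic multiplicities) are λ = 6 with multiplicity 5.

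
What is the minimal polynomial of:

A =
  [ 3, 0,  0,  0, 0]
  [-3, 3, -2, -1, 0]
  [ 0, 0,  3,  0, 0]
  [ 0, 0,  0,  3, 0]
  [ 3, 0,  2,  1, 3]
x^2 - 6*x + 9

The characteristic polynomial is χ_A(x) = (x - 3)^5, so the eigenvalues are known. The minimal polynomial is
  m_A(x) = Π_λ (x − λ)^{k_λ}
where k_λ is the size of the *largest* Jordan block for λ (equivalently, the smallest k with (A − λI)^k v = 0 for every generalised eigenvector v of λ).

  λ = 3: largest Jordan block has size 2, contributing (x − 3)^2

So m_A(x) = (x - 3)^2 = x^2 - 6*x + 9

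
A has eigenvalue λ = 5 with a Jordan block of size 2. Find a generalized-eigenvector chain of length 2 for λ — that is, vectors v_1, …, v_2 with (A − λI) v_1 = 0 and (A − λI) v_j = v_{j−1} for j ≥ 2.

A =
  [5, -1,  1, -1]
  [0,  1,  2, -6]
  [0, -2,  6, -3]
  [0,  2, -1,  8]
A Jordan chain for λ = 5 of length 2:
v_1 = (-1, -4, -2, 2)ᵀ
v_2 = (0, 1, 0, 0)ᵀ

Let N = A − (5)·I. We want v_2 with N^2 v_2 = 0 but N^1 v_2 ≠ 0; then v_{j-1} := N · v_j for j = 2, …, 2.

Pick v_2 = (0, 1, 0, 0)ᵀ.
Then v_1 = N · v_2 = (-1, -4, -2, 2)ᵀ.

Sanity check: (A − (5)·I) v_1 = (0, 0, 0, 0)ᵀ = 0. ✓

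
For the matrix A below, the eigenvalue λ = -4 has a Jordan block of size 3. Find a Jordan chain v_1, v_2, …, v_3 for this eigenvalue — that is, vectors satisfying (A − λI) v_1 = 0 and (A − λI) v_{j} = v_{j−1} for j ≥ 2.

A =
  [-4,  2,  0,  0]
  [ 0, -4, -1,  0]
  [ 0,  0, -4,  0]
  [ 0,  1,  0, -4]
A Jordan chain for λ = -4 of length 3:
v_1 = (-2, 0, 0, -1)ᵀ
v_2 = (0, -1, 0, 0)ᵀ
v_3 = (0, 0, 1, 0)ᵀ

Let N = A − (-4)·I. We want v_3 with N^3 v_3 = 0 but N^2 v_3 ≠ 0; then v_{j-1} := N · v_j for j = 3, …, 2.

Pick v_3 = (0, 0, 1, 0)ᵀ.
Then v_2 = N · v_3 = (0, -1, 0, 0)ᵀ.
Then v_1 = N · v_2 = (-2, 0, 0, -1)ᵀ.

Sanity check: (A − (-4)·I) v_1 = (0, 0, 0, 0)ᵀ = 0. ✓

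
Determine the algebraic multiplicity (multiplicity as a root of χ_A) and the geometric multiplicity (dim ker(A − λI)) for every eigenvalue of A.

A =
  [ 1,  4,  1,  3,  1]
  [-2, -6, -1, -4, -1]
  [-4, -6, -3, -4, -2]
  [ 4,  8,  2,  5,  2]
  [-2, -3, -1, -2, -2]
λ = -1: alg = 5, geom = 3

Step 1 — factor the characteristic polynomial to read off the algebraic multiplicities:
  χ_A(x) = (x + 1)^5

Step 2 — compute geometric multiplicities via the rank-nullity identity g(λ) = n − rank(A − λI):
  rank(A − (-1)·I) = 2, so dim ker(A − (-1)·I) = n − 2 = 3

Summary:
  λ = -1: algebraic multiplicity = 5, geometric multiplicity = 3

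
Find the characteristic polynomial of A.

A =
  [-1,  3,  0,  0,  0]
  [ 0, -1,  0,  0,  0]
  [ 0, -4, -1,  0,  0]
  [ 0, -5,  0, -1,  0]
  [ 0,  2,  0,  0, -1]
x^5 + 5*x^4 + 10*x^3 + 10*x^2 + 5*x + 1

Expanding det(x·I − A) (e.g. by cofactor expansion or by noting that A is similar to its Jordan form J, which has the same characteristic polynomial as A) gives
  χ_A(x) = x^5 + 5*x^4 + 10*x^3 + 10*x^2 + 5*x + 1
which factors as (x + 1)^5. The eigenvalues (with algebraic multiplicities) are λ = -1 with multiplicity 5.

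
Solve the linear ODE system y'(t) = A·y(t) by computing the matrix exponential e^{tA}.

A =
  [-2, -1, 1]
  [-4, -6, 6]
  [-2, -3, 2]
e^{tA} =
  [t^2*exp(-2*t) + exp(-2*t), t^2*exp(-2*t)/2 - t*exp(-2*t), -t^2*exp(-2*t) + t*exp(-2*t)]
  [2*t^2*exp(-2*t) - 4*t*exp(-2*t), t^2*exp(-2*t) - 4*t*exp(-2*t) + exp(-2*t), -2*t^2*exp(-2*t) + 6*t*exp(-2*t)]
  [2*t^2*exp(-2*t) - 2*t*exp(-2*t), t^2*exp(-2*t) - 3*t*exp(-2*t), -2*t^2*exp(-2*t) + 4*t*exp(-2*t) + exp(-2*t)]

Strategy: write A = P · J · P⁻¹ where J is a Jordan canonical form, so e^{tA} = P · e^{tJ} · P⁻¹, and e^{tJ} can be computed block-by-block.

A has Jordan form
J =
  [-2,  1,  0]
  [ 0, -2,  1]
  [ 0,  0, -2]
(up to reordering of blocks).

Per-block formulas:
  For a 3×3 Jordan block J_3(-2): exp(t · J_3(-2)) = e^(-2t)·(I + t·N + (t^2/2)·N^2), where N is the 3×3 nilpotent shift.

After assembling e^{tJ} and conjugating by P, we get:

e^{tA} =
  [t^2*exp(-2*t) + exp(-2*t), t^2*exp(-2*t)/2 - t*exp(-2*t), -t^2*exp(-2*t) + t*exp(-2*t)]
  [2*t^2*exp(-2*t) - 4*t*exp(-2*t), t^2*exp(-2*t) - 4*t*exp(-2*t) + exp(-2*t), -2*t^2*exp(-2*t) + 6*t*exp(-2*t)]
  [2*t^2*exp(-2*t) - 2*t*exp(-2*t), t^2*exp(-2*t) - 3*t*exp(-2*t), -2*t^2*exp(-2*t) + 4*t*exp(-2*t) + exp(-2*t)]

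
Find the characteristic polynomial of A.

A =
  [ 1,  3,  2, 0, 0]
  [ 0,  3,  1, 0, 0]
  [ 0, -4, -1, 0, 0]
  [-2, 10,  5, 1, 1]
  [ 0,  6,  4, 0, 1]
x^5 - 5*x^4 + 10*x^3 - 10*x^2 + 5*x - 1

Expanding det(x·I − A) (e.g. by cofactor expansion or by noting that A is similar to its Jordan form J, which has the same characteristic polynomial as A) gives
  χ_A(x) = x^5 - 5*x^4 + 10*x^3 - 10*x^2 + 5*x - 1
which factors as (x - 1)^5. The eigenvalues (with algebraic multiplicities) are λ = 1 with multiplicity 5.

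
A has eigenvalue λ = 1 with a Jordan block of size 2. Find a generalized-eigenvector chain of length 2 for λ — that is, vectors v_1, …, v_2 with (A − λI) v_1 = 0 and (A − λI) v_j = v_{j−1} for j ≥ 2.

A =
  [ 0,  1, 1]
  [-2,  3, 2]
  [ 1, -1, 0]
A Jordan chain for λ = 1 of length 2:
v_1 = (-1, -2, 1)ᵀ
v_2 = (1, 0, 0)ᵀ

Let N = A − (1)·I. We want v_2 with N^2 v_2 = 0 but N^1 v_2 ≠ 0; then v_{j-1} := N · v_j for j = 2, …, 2.

Pick v_2 = (1, 0, 0)ᵀ.
Then v_1 = N · v_2 = (-1, -2, 1)ᵀ.

Sanity check: (A − (1)·I) v_1 = (0, 0, 0)ᵀ = 0. ✓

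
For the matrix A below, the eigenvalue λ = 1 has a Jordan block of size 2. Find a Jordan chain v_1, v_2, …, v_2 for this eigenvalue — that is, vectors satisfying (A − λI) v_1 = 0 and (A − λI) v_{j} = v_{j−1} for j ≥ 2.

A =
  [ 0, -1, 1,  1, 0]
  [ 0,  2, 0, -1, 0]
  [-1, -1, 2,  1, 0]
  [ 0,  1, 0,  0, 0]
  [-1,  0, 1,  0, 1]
A Jordan chain for λ = 1 of length 2:
v_1 = (-1, 0, -1, 0, -1)ᵀ
v_2 = (1, 0, 0, 0, 0)ᵀ

Let N = A − (1)·I. We want v_2 with N^2 v_2 = 0 but N^1 v_2 ≠ 0; then v_{j-1} := N · v_j for j = 2, …, 2.

Pick v_2 = (1, 0, 0, 0, 0)ᵀ.
Then v_1 = N · v_2 = (-1, 0, -1, 0, -1)ᵀ.

Sanity check: (A − (1)·I) v_1 = (0, 0, 0, 0, 0)ᵀ = 0. ✓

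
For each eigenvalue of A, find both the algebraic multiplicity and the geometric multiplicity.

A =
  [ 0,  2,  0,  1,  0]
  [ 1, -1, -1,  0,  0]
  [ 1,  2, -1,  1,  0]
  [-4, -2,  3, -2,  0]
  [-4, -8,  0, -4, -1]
λ = -1: alg = 5, geom = 3

Step 1 — factor the characteristic polynomial to read off the algebraic multiplicities:
  χ_A(x) = (x + 1)^5

Step 2 — compute geometric multiplicities via the rank-nullity identity g(λ) = n − rank(A − λI):
  rank(A − (-1)·I) = 2, so dim ker(A − (-1)·I) = n − 2 = 3

Summary:
  λ = -1: algebraic multiplicity = 5, geometric multiplicity = 3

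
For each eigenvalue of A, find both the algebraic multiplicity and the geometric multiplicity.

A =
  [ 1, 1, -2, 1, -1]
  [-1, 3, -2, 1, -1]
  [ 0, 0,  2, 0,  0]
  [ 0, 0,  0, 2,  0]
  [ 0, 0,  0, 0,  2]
λ = 2: alg = 5, geom = 4

Step 1 — factor the characteristic polynomial to read off the algebraic multiplicities:
  χ_A(x) = (x - 2)^5

Step 2 — compute geometric multiplicities via the rank-nullity identity g(λ) = n − rank(A − λI):
  rank(A − (2)·I) = 1, so dim ker(A − (2)·I) = n − 1 = 4

Summary:
  λ = 2: algebraic multiplicity = 5, geometric multiplicity = 4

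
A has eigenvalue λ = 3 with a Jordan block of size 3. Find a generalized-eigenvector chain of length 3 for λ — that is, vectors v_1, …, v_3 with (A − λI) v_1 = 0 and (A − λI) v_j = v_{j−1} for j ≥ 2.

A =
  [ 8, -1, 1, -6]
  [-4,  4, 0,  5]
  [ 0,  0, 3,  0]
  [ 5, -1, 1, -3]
A Jordan chain for λ = 3 of length 3:
v_1 = (-1, 1, 0, -1)ᵀ
v_2 = (5, -4, 0, 5)ᵀ
v_3 = (1, 0, 0, 0)ᵀ

Let N = A − (3)·I. We want v_3 with N^3 v_3 = 0 but N^2 v_3 ≠ 0; then v_{j-1} := N · v_j for j = 3, …, 2.

Pick v_3 = (1, 0, 0, 0)ᵀ.
Then v_2 = N · v_3 = (5, -4, 0, 5)ᵀ.
Then v_1 = N · v_2 = (-1, 1, 0, -1)ᵀ.

Sanity check: (A − (3)·I) v_1 = (0, 0, 0, 0)ᵀ = 0. ✓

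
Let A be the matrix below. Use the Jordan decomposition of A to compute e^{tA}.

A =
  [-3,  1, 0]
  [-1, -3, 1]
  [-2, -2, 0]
e^{tA} =
  [-t*exp(-2*t) + exp(-2*t), -t^2*exp(-2*t) + t*exp(-2*t), t^2*exp(-2*t)/2]
  [-t*exp(-2*t), -t^2*exp(-2*t) - t*exp(-2*t) + exp(-2*t), t^2*exp(-2*t)/2 + t*exp(-2*t)]
  [-2*t*exp(-2*t), -2*t^2*exp(-2*t) - 2*t*exp(-2*t), t^2*exp(-2*t) + 2*t*exp(-2*t) + exp(-2*t)]

Strategy: write A = P · J · P⁻¹ where J is a Jordan canonical form, so e^{tA} = P · e^{tJ} · P⁻¹, and e^{tJ} can be computed block-by-block.

A has Jordan form
J =
  [-2,  1,  0]
  [ 0, -2,  1]
  [ 0,  0, -2]
(up to reordering of blocks).

Per-block formulas:
  For a 3×3 Jordan block J_3(-2): exp(t · J_3(-2)) = e^(-2t)·(I + t·N + (t^2/2)·N^2), where N is the 3×3 nilpotent shift.

After assembling e^{tJ} and conjugating by P, we get:

e^{tA} =
  [-t*exp(-2*t) + exp(-2*t), -t^2*exp(-2*t) + t*exp(-2*t), t^2*exp(-2*t)/2]
  [-t*exp(-2*t), -t^2*exp(-2*t) - t*exp(-2*t) + exp(-2*t), t^2*exp(-2*t)/2 + t*exp(-2*t)]
  [-2*t*exp(-2*t), -2*t^2*exp(-2*t) - 2*t*exp(-2*t), t^2*exp(-2*t) + 2*t*exp(-2*t) + exp(-2*t)]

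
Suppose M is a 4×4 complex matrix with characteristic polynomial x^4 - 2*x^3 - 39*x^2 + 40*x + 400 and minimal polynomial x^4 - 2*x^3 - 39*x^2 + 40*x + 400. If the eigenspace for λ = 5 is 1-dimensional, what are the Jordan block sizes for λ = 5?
Block sizes for λ = 5: [2]

Step 1 — from the characteristic polynomial, algebraic multiplicity of λ = 5 is 2. From dim ker(M − (5)·I) = 1, there are exactly 1 Jordan blocks for λ = 5.
Step 2 — from the minimal polynomial, the factor (x − 5)^2 tells us the largest block for λ = 5 has size 2.
Step 3 — with total size 2, 1 blocks, and largest block 2, the block sizes (in nonincreasing order) are [2].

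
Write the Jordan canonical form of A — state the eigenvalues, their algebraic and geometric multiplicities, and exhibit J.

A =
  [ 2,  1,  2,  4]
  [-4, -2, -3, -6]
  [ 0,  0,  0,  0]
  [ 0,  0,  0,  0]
J_3(0) ⊕ J_1(0)

The characteristic polynomial is
  det(x·I − A) = x^4

Eigenvalues and multiplicities (the geometric multiplicity of λ is n − rank(A − λI), which equals the number of Jordan blocks for λ):
  λ = 0: algebraic multiplicity = 4, geometric multiplicity = 2

Determining the block sizes for each eigenvalue:
  λ = 0: with am = 4 and gm = 2, the partition is not yet determined (e.g. several partitions of 4 into 2 parts exist). Let N = A − (0)·I. Computing rank(N^1) = 2, rank(N^2) = 1, rank(N^3) = 0; the number of blocks of size ≥ j is rank(N^{j−1}) − rank(N^j), giving [2, 1, 1]. So we have 1 block(s) of size 3, 1 block(s) of size 1 → block sizes [3, 1]

Assembling the blocks gives a Jordan form
J =
  [0, 1, 0, 0]
  [0, 0, 1, 0]
  [0, 0, 0, 0]
  [0, 0, 0, 0]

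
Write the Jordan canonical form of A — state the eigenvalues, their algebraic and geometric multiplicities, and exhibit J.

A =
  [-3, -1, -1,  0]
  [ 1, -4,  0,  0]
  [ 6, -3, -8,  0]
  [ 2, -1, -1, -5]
J_3(-5) ⊕ J_1(-5)

The characteristic polynomial is
  det(x·I − A) = x^4 + 20*x^3 + 150*x^2 + 500*x + 625 = (x + 5)^4

Eigenvalues and multiplicities (the geometric multiplicity of λ is n − rank(A − λI), which equals the number of Jordan blocks for λ):
  λ = -5: algebraic multiplicity = 4, geometric multiplicity = 2

Determining the block sizes for each eigenvalue:
  λ = -5: with am = 4 and gm = 2, the partition is not yet determined (e.g. several partitions of 4 into 2 parts exist). Let N = A − (-5)·I. Computing rank(N^1) = 2, rank(N^2) = 1, rank(N^3) = 0; the number of blocks of size ≥ j is rank(N^{j−1}) − rank(N^j), giving [2, 1, 1]. So we have 1 block(s) of size 3, 1 block(s) of size 1 → block sizes [3, 1]

Assembling the blocks gives a Jordan form
J =
  [-5,  1,  0,  0]
  [ 0, -5,  1,  0]
  [ 0,  0, -5,  0]
  [ 0,  0,  0, -5]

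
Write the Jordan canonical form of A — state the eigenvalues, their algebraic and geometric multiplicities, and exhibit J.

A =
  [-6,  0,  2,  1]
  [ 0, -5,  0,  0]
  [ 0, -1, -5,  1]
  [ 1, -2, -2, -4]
J_3(-5) ⊕ J_1(-5)

The characteristic polynomial is
  det(x·I − A) = x^4 + 20*x^3 + 150*x^2 + 500*x + 625 = (x + 5)^4

Eigenvalues and multiplicities (the geometric multiplicity of λ is n − rank(A − λI), which equals the number of Jordan blocks for λ):
  λ = -5: algebraic multiplicity = 4, geometric multiplicity = 2

Determining the block sizes for each eigenvalue:
  λ = -5: with am = 4 and gm = 2, the partition is not yet determined (e.g. several partitions of 4 into 2 parts exist). Let N = A − (-5)·I. Computing rank(N^1) = 2, rank(N^2) = 1, rank(N^3) = 0; the number of blocks of size ≥ j is rank(N^{j−1}) − rank(N^j), giving [2, 1, 1]. So we have 1 block(s) of size 3, 1 block(s) of size 1 → block sizes [3, 1]

Assembling the blocks gives a Jordan form
J =
  [-5,  1,  0,  0]
  [ 0, -5,  1,  0]
  [ 0,  0, -5,  0]
  [ 0,  0,  0, -5]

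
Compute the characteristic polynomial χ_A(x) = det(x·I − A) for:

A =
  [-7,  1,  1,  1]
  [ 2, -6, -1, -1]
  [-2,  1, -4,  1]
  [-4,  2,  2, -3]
x^4 + 20*x^3 + 150*x^2 + 500*x + 625

Expanding det(x·I − A) (e.g. by cofactor expansion or by noting that A is similar to its Jordan form J, which has the same characteristic polynomial as A) gives
  χ_A(x) = x^4 + 20*x^3 + 150*x^2 + 500*x + 625
which factors as (x + 5)^4. The eigenvalues (with algebraic multiplicities) are λ = -5 with multiplicity 4.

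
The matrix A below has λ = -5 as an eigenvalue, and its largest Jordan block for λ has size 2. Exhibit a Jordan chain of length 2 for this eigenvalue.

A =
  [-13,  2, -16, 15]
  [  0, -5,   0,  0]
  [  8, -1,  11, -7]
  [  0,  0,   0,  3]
A Jordan chain for λ = -5 of length 2:
v_1 = (2, 0, -1, 0)ᵀ
v_2 = (0, 1, 0, 0)ᵀ

Let N = A − (-5)·I. We want v_2 with N^2 v_2 = 0 but N^1 v_2 ≠ 0; then v_{j-1} := N · v_j for j = 2, …, 2.

Pick v_2 = (0, 1, 0, 0)ᵀ.
Then v_1 = N · v_2 = (2, 0, -1, 0)ᵀ.

Sanity check: (A − (-5)·I) v_1 = (0, 0, 0, 0)ᵀ = 0. ✓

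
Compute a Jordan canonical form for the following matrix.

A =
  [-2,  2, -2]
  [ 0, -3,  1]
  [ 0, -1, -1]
J_2(-2) ⊕ J_1(-2)

The characteristic polynomial is
  det(x·I − A) = x^3 + 6*x^2 + 12*x + 8 = (x + 2)^3

Eigenvalues and multiplicities (the geometric multiplicity of λ is n − rank(A − λI), which equals the number of Jordan blocks for λ):
  λ = -2: algebraic multiplicity = 3, geometric multiplicity = 2

Determining the block sizes for each eigenvalue:
  λ = -2: 2 blocks summing to 3 forces exactly one block of size 2 and the rest size 1 → block sizes [2, 1]

Assembling the blocks gives a Jordan form
J =
  [-2,  1,  0]
  [ 0, -2,  0]
  [ 0,  0, -2]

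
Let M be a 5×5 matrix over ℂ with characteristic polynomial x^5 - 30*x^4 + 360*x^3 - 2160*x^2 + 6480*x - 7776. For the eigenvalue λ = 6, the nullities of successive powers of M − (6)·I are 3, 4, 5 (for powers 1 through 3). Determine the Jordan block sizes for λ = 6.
Block sizes for λ = 6: [3, 1, 1]

From the dimensions of kernels of powers, the number of Jordan blocks of size at least j is d_j − d_{j−1} where d_j = dim ker(N^j) (with d_0 = 0). Computing the differences gives [3, 1, 1].
The number of blocks of size exactly k is (#blocks of size ≥ k) − (#blocks of size ≥ k + 1), so the partition is: 2 block(s) of size 1, 1 block(s) of size 3.
In nonincreasing order the block sizes are [3, 1, 1].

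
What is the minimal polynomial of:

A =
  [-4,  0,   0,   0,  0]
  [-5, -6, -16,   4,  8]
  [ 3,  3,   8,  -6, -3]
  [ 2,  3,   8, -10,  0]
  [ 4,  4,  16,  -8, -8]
x^3 + 12*x^2 + 48*x + 64

The characteristic polynomial is χ_A(x) = (x + 4)^5, so the eigenvalues are known. The minimal polynomial is
  m_A(x) = Π_λ (x − λ)^{k_λ}
where k_λ is the size of the *largest* Jordan block for λ (equivalently, the smallest k with (A − λI)^k v = 0 for every generalised eigenvector v of λ).

  λ = -4: largest Jordan block has size 3, contributing (x + 4)^3

So m_A(x) = (x + 4)^3 = x^3 + 12*x^2 + 48*x + 64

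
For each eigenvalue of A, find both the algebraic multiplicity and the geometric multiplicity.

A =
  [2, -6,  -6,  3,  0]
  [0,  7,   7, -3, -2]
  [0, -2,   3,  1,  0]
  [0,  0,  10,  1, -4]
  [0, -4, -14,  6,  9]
λ = 2: alg = 1, geom = 1; λ = 5: alg = 4, geom = 2

Step 1 — factor the characteristic polynomial to read off the algebraic multiplicities:
  χ_A(x) = (x - 5)^4*(x - 2)

Step 2 — compute geometric multiplicities via the rank-nullity identity g(λ) = n − rank(A − λI):
  rank(A − (2)·I) = 4, so dim ker(A − (2)·I) = n − 4 = 1
  rank(A − (5)·I) = 3, so dim ker(A − (5)·I) = n − 3 = 2

Summary:
  λ = 2: algebraic multiplicity = 1, geometric multiplicity = 1
  λ = 5: algebraic multiplicity = 4, geometric multiplicity = 2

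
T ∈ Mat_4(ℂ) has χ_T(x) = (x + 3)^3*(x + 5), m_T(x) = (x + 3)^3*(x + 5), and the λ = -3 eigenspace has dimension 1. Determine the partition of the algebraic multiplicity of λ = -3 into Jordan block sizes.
Block sizes for λ = -3: [3]

Step 1 — from the characteristic polynomial, algebraic multiplicity of λ = -3 is 3. From dim ker(T − (-3)·I) = 1, there are exactly 1 Jordan blocks for λ = -3.
Step 2 — from the minimal polynomial, the factor (x + 3)^3 tells us the largest block for λ = -3 has size 3.
Step 3 — with total size 3, 1 blocks, and largest block 3, the block sizes (in nonincreasing order) are [3].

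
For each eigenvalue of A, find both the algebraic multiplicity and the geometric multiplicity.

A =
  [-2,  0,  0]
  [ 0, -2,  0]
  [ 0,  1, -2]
λ = -2: alg = 3, geom = 2

Step 1 — factor the characteristic polynomial to read off the algebraic multiplicities:
  χ_A(x) = (x + 2)^3

Step 2 — compute geometric multiplicities via the rank-nullity identity g(λ) = n − rank(A − λI):
  rank(A − (-2)·I) = 1, so dim ker(A − (-2)·I) = n − 1 = 2

Summary:
  λ = -2: algebraic multiplicity = 3, geometric multiplicity = 2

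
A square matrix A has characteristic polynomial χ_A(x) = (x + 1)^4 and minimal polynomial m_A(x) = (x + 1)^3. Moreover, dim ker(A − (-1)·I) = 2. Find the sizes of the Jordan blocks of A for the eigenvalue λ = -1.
Block sizes for λ = -1: [3, 1]

Step 1 — from the characteristic polynomial, algebraic multiplicity of λ = -1 is 4. From dim ker(A − (-1)·I) = 2, there are exactly 2 Jordan blocks for λ = -1.
Step 2 — from the minimal polynomial, the factor (x + 1)^3 tells us the largest block for λ = -1 has size 3.
Step 3 — with total size 4, 2 blocks, and largest block 3, the block sizes (in nonincreasing order) are [3, 1].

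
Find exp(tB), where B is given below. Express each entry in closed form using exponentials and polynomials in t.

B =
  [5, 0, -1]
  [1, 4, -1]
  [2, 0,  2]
e^{tB} =
  [2*exp(4*t) - exp(3*t), 0, -exp(4*t) + exp(3*t)]
  [exp(4*t) - exp(3*t), exp(4*t), -exp(4*t) + exp(3*t)]
  [2*exp(4*t) - 2*exp(3*t), 0, -exp(4*t) + 2*exp(3*t)]

Strategy: write B = P · J · P⁻¹ where J is a Jordan canonical form, so e^{tB} = P · e^{tJ} · P⁻¹, and e^{tJ} can be computed block-by-block.

B has Jordan form
J =
  [3, 0, 0]
  [0, 4, 0]
  [0, 0, 4]
(up to reordering of blocks).

Per-block formulas:
  For a 1×1 block at λ = 4: exp(t · [4]) = [e^(4t)].
  For a 1×1 block at λ = 3: exp(t · [3]) = [e^(3t)].

After assembling e^{tJ} and conjugating by P, we get:

e^{tB} =
  [2*exp(4*t) - exp(3*t), 0, -exp(4*t) + exp(3*t)]
  [exp(4*t) - exp(3*t), exp(4*t), -exp(4*t) + exp(3*t)]
  [2*exp(4*t) - 2*exp(3*t), 0, -exp(4*t) + 2*exp(3*t)]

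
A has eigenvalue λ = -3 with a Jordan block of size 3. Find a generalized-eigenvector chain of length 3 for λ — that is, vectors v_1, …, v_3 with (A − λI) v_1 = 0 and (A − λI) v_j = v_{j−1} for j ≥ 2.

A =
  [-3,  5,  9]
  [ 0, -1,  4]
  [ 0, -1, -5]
A Jordan chain for λ = -3 of length 3:
v_1 = (1, 0, 0)ᵀ
v_2 = (5, 2, -1)ᵀ
v_3 = (0, 1, 0)ᵀ

Let N = A − (-3)·I. We want v_3 with N^3 v_3 = 0 but N^2 v_3 ≠ 0; then v_{j-1} := N · v_j for j = 3, …, 2.

Pick v_3 = (0, 1, 0)ᵀ.
Then v_2 = N · v_3 = (5, 2, -1)ᵀ.
Then v_1 = N · v_2 = (1, 0, 0)ᵀ.

Sanity check: (A − (-3)·I) v_1 = (0, 0, 0)ᵀ = 0. ✓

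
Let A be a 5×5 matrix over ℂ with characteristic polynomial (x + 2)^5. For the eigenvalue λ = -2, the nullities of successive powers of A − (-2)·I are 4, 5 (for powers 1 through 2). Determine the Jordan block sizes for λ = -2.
Block sizes for λ = -2: [2, 1, 1, 1]

From the dimensions of kernels of powers, the number of Jordan blocks of size at least j is d_j − d_{j−1} where d_j = dim ker(N^j) (with d_0 = 0). Computing the differences gives [4, 1].
The number of blocks of size exactly k is (#blocks of size ≥ k) − (#blocks of size ≥ k + 1), so the partition is: 3 block(s) of size 1, 1 block(s) of size 2.
In nonincreasing order the block sizes are [2, 1, 1, 1].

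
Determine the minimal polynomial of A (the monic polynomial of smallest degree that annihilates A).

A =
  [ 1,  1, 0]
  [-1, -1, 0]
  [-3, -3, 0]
x^2

The characteristic polynomial is χ_A(x) = x^3, so the eigenvalues are known. The minimal polynomial is
  m_A(x) = Π_λ (x − λ)^{k_λ}
where k_λ is the size of the *largest* Jordan block for λ (equivalently, the smallest k with (A − λI)^k v = 0 for every generalised eigenvector v of λ).

  λ = 0: largest Jordan block has size 2, contributing (x − 0)^2

So m_A(x) = x^2 = x^2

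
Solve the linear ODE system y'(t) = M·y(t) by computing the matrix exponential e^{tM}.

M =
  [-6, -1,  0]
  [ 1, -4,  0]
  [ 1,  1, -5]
e^{tM} =
  [-t*exp(-5*t) + exp(-5*t), -t*exp(-5*t), 0]
  [t*exp(-5*t), t*exp(-5*t) + exp(-5*t), 0]
  [t*exp(-5*t), t*exp(-5*t), exp(-5*t)]

Strategy: write M = P · J · P⁻¹ where J is a Jordan canonical form, so e^{tM} = P · e^{tJ} · P⁻¹, and e^{tJ} can be computed block-by-block.

M has Jordan form
J =
  [-5,  1,  0]
  [ 0, -5,  0]
  [ 0,  0, -5]
(up to reordering of blocks).

Per-block formulas:
  For a 2×2 Jordan block J_2(-5): exp(t · J_2(-5)) = e^(-5t)·(I + t·N), where N is the 2×2 nilpotent shift.
  For a 1×1 block at λ = -5: exp(t · [-5]) = [e^(-5t)].

After assembling e^{tJ} and conjugating by P, we get:

e^{tM} =
  [-t*exp(-5*t) + exp(-5*t), -t*exp(-5*t), 0]
  [t*exp(-5*t), t*exp(-5*t) + exp(-5*t), 0]
  [t*exp(-5*t), t*exp(-5*t), exp(-5*t)]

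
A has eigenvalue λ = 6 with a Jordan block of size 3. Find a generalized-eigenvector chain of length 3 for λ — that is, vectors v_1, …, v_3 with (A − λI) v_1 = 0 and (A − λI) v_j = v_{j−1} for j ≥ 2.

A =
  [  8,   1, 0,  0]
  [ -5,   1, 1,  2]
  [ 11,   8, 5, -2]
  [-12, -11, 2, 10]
A Jordan chain for λ = 6 of length 3:
v_1 = (-1, 2, -5, 5)ᵀ
v_2 = (2, -5, 11, -12)ᵀ
v_3 = (1, 0, 0, 0)ᵀ

Let N = A − (6)·I. We want v_3 with N^3 v_3 = 0 but N^2 v_3 ≠ 0; then v_{j-1} := N · v_j for j = 3, …, 2.

Pick v_3 = (1, 0, 0, 0)ᵀ.
Then v_2 = N · v_3 = (2, -5, 11, -12)ᵀ.
Then v_1 = N · v_2 = (-1, 2, -5, 5)ᵀ.

Sanity check: (A − (6)·I) v_1 = (0, 0, 0, 0)ᵀ = 0. ✓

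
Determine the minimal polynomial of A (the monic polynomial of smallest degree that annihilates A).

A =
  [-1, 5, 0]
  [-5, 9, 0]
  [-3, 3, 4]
x^2 - 8*x + 16

The characteristic polynomial is χ_A(x) = (x - 4)^3, so the eigenvalues are known. The minimal polynomial is
  m_A(x) = Π_λ (x − λ)^{k_λ}
where k_λ is the size of the *largest* Jordan block for λ (equivalently, the smallest k with (A − λI)^k v = 0 for every generalised eigenvector v of λ).

  λ = 4: largest Jordan block has size 2, contributing (x − 4)^2

So m_A(x) = (x - 4)^2 = x^2 - 8*x + 16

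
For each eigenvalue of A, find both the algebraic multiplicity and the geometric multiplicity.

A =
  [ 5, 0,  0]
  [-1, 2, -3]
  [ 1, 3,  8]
λ = 5: alg = 3, geom = 2

Step 1 — factor the characteristic polynomial to read off the algebraic multiplicities:
  χ_A(x) = (x - 5)^3

Step 2 — compute geometric multiplicities via the rank-nullity identity g(λ) = n − rank(A − λI):
  rank(A − (5)·I) = 1, so dim ker(A − (5)·I) = n − 1 = 2

Summary:
  λ = 5: algebraic multiplicity = 3, geometric multiplicity = 2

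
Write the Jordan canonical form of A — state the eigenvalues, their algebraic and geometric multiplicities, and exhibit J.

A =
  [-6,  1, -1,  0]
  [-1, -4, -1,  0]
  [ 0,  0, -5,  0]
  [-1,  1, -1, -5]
J_2(-5) ⊕ J_1(-5) ⊕ J_1(-5)

The characteristic polynomial is
  det(x·I − A) = x^4 + 20*x^3 + 150*x^2 + 500*x + 625 = (x + 5)^4

Eigenvalues and multiplicities (the geometric multiplicity of λ is n − rank(A − λI), which equals the number of Jordan blocks for λ):
  λ = -5: algebraic multiplicity = 4, geometric multiplicity = 3

Determining the block sizes for each eigenvalue:
  λ = -5: 3 blocks summing to 4 forces exactly one block of size 2 and the rest size 1 → block sizes [2, 1, 1]

Assembling the blocks gives a Jordan form
J =
  [-5,  1,  0,  0]
  [ 0, -5,  0,  0]
  [ 0,  0, -5,  0]
  [ 0,  0,  0, -5]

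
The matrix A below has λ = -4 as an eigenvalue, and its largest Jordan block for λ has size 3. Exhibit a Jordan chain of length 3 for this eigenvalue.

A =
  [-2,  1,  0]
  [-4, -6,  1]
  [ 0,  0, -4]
A Jordan chain for λ = -4 of length 3:
v_1 = (1, -2, 0)ᵀ
v_2 = (0, 1, 0)ᵀ
v_3 = (0, 0, 1)ᵀ

Let N = A − (-4)·I. We want v_3 with N^3 v_3 = 0 but N^2 v_3 ≠ 0; then v_{j-1} := N · v_j for j = 3, …, 2.

Pick v_3 = (0, 0, 1)ᵀ.
Then v_2 = N · v_3 = (0, 1, 0)ᵀ.
Then v_1 = N · v_2 = (1, -2, 0)ᵀ.

Sanity check: (A − (-4)·I) v_1 = (0, 0, 0)ᵀ = 0. ✓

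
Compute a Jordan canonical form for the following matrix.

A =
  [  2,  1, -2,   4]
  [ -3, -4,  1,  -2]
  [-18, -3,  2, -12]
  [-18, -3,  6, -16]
J_3(-4) ⊕ J_1(-4)

The characteristic polynomial is
  det(x·I − A) = x^4 + 16*x^3 + 96*x^2 + 256*x + 256 = (x + 4)^4

Eigenvalues and multiplicities (the geometric multiplicity of λ is n − rank(A − λI), which equals the number of Jordan blocks for λ):
  λ = -4: algebraic multiplicity = 4, geometric multiplicity = 2

Determining the block sizes for each eigenvalue:
  λ = -4: with am = 4 and gm = 2, the partition is not yet determined (e.g. several partitions of 4 into 2 parts exist). Let N = A − (-4)·I. Computing rank(N^1) = 2, rank(N^2) = 1, rank(N^3) = 0; the number of blocks of size ≥ j is rank(N^{j−1}) − rank(N^j), giving [2, 1, 1]. So we have 1 block(s) of size 3, 1 block(s) of size 1 → block sizes [3, 1]

Assembling the blocks gives a Jordan form
J =
  [-4,  1,  0,  0]
  [ 0, -4,  1,  0]
  [ 0,  0, -4,  0]
  [ 0,  0,  0, -4]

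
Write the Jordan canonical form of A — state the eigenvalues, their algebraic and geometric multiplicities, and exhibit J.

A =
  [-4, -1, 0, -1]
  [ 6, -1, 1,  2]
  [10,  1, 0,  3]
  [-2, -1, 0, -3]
J_3(-2) ⊕ J_1(-2)

The characteristic polynomial is
  det(x·I − A) = x^4 + 8*x^3 + 24*x^2 + 32*x + 16 = (x + 2)^4

Eigenvalues and multiplicities (the geometric multiplicity of λ is n − rank(A − λI), which equals the number of Jordan blocks for λ):
  λ = -2: algebraic multiplicity = 4, geometric multiplicity = 2

Determining the block sizes for each eigenvalue:
  λ = -2: with am = 4 and gm = 2, the partition is not yet determined (e.g. several partitions of 4 into 2 parts exist). Let N = A − (-2)·I. Computing rank(N^1) = 2, rank(N^2) = 1, rank(N^3) = 0; the number of blocks of size ≥ j is rank(N^{j−1}) − rank(N^j), giving [2, 1, 1]. So we have 1 block(s) of size 3, 1 block(s) of size 1 → block sizes [3, 1]

Assembling the blocks gives a Jordan form
J =
  [-2,  1,  0,  0]
  [ 0, -2,  1,  0]
  [ 0,  0, -2,  0]
  [ 0,  0,  0, -2]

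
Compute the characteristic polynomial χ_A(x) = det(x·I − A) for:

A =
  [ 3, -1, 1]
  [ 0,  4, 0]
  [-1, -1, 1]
x^3 - 8*x^2 + 20*x - 16

Expanding det(x·I − A) (e.g. by cofactor expansion or by noting that A is similar to its Jordan form J, which has the same characteristic polynomial as A) gives
  χ_A(x) = x^3 - 8*x^2 + 20*x - 16
which factors as (x - 4)*(x - 2)^2. The eigenvalues (with algebraic multiplicities) are λ = 2 with multiplicity 2, λ = 4 with multiplicity 1.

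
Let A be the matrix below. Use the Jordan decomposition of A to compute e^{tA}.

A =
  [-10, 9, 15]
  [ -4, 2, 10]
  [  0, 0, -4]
e^{tA} =
  [-6*t*exp(-4*t) + exp(-4*t), 9*t*exp(-4*t), 15*t*exp(-4*t)]
  [-4*t*exp(-4*t), 6*t*exp(-4*t) + exp(-4*t), 10*t*exp(-4*t)]
  [0, 0, exp(-4*t)]

Strategy: write A = P · J · P⁻¹ where J is a Jordan canonical form, so e^{tA} = P · e^{tJ} · P⁻¹, and e^{tJ} can be computed block-by-block.

A has Jordan form
J =
  [-4,  1,  0]
  [ 0, -4,  0]
  [ 0,  0, -4]
(up to reordering of blocks).

Per-block formulas:
  For a 2×2 Jordan block J_2(-4): exp(t · J_2(-4)) = e^(-4t)·(I + t·N), where N is the 2×2 nilpotent shift.
  For a 1×1 block at λ = -4: exp(t · [-4]) = [e^(-4t)].

After assembling e^{tJ} and conjugating by P, we get:

e^{tA} =
  [-6*t*exp(-4*t) + exp(-4*t), 9*t*exp(-4*t), 15*t*exp(-4*t)]
  [-4*t*exp(-4*t), 6*t*exp(-4*t) + exp(-4*t), 10*t*exp(-4*t)]
  [0, 0, exp(-4*t)]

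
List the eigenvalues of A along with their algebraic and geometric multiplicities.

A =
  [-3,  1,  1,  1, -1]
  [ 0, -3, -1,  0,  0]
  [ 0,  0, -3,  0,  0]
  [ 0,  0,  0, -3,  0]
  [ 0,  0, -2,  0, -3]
λ = -3: alg = 5, geom = 3

Step 1 — factor the characteristic polynomial to read off the algebraic multiplicities:
  χ_A(x) = (x + 3)^5

Step 2 — compute geometric multiplicities via the rank-nullity identity g(λ) = n − rank(A − λI):
  rank(A − (-3)·I) = 2, so dim ker(A − (-3)·I) = n − 2 = 3

Summary:
  λ = -3: algebraic multiplicity = 5, geometric multiplicity = 3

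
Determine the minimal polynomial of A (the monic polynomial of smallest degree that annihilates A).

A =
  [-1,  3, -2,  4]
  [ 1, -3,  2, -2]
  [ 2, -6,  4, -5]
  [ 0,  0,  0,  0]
x^2

The characteristic polynomial is χ_A(x) = x^4, so the eigenvalues are known. The minimal polynomial is
  m_A(x) = Π_λ (x − λ)^{k_λ}
where k_λ is the size of the *largest* Jordan block for λ (equivalently, the smallest k with (A − λI)^k v = 0 for every generalised eigenvector v of λ).

  λ = 0: largest Jordan block has size 2, contributing (x − 0)^2

So m_A(x) = x^2 = x^2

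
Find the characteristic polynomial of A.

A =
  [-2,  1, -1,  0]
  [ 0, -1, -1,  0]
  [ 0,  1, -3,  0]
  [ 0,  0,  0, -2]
x^4 + 8*x^3 + 24*x^2 + 32*x + 16

Expanding det(x·I − A) (e.g. by cofactor expansion or by noting that A is similar to its Jordan form J, which has the same characteristic polynomial as A) gives
  χ_A(x) = x^4 + 8*x^3 + 24*x^2 + 32*x + 16
which factors as (x + 2)^4. The eigenvalues (with algebraic multiplicities) are λ = -2 with multiplicity 4.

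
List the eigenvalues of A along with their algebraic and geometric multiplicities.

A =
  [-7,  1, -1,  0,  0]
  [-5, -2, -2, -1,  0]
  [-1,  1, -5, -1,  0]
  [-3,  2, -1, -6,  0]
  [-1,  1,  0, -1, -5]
λ = -5: alg = 5, geom = 3

Step 1 — factor the characteristic polynomial to read off the algebraic multiplicities:
  χ_A(x) = (x + 5)^5

Step 2 — compute geometric multiplicities via the rank-nullity identity g(λ) = n − rank(A − λI):
  rank(A − (-5)·I) = 2, so dim ker(A − (-5)·I) = n − 2 = 3

Summary:
  λ = -5: algebraic multiplicity = 5, geometric multiplicity = 3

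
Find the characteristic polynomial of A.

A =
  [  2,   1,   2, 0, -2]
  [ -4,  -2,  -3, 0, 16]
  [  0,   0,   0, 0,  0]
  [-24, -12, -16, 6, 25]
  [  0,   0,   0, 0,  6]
x^5 - 12*x^4 + 36*x^3

Expanding det(x·I − A) (e.g. by cofactor expansion or by noting that A is similar to its Jordan form J, which has the same characteristic polynomial as A) gives
  χ_A(x) = x^5 - 12*x^4 + 36*x^3
which factors as x^3*(x - 6)^2. The eigenvalues (with algebraic multiplicities) are λ = 0 with multiplicity 3, λ = 6 with multiplicity 2.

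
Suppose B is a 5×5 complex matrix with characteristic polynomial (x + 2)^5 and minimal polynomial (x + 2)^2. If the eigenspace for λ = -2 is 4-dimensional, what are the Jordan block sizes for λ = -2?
Block sizes for λ = -2: [2, 1, 1, 1]

Step 1 — from the characteristic polynomial, algebraic multiplicity of λ = -2 is 5. From dim ker(B − (-2)·I) = 4, there are exactly 4 Jordan blocks for λ = -2.
Step 2 — from the minimal polynomial, the factor (x + 2)^2 tells us the largest block for λ = -2 has size 2.
Step 3 — with total size 5, 4 blocks, and largest block 2, the block sizes (in nonincreasing order) are [2, 1, 1, 1].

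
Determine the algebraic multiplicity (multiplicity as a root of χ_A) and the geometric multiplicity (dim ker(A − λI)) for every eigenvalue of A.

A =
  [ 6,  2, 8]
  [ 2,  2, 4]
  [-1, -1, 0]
λ = 2: alg = 2, geom = 1; λ = 4: alg = 1, geom = 1

Step 1 — factor the characteristic polynomial to read off the algebraic multiplicities:
  χ_A(x) = (x - 4)*(x - 2)^2

Step 2 — compute geometric multiplicities via the rank-nullity identity g(λ) = n − rank(A − λI):
  rank(A − (2)·I) = 2, so dim ker(A − (2)·I) = n − 2 = 1
  rank(A − (4)·I) = 2, so dim ker(A − (4)·I) = n − 2 = 1

Summary:
  λ = 2: algebraic multiplicity = 2, geometric multiplicity = 1
  λ = 4: algebraic multiplicity = 1, geometric multiplicity = 1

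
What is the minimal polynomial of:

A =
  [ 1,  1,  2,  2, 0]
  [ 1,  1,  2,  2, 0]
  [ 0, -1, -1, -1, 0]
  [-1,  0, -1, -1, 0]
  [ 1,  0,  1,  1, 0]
x^2

The characteristic polynomial is χ_A(x) = x^5, so the eigenvalues are known. The minimal polynomial is
  m_A(x) = Π_λ (x − λ)^{k_λ}
where k_λ is the size of the *largest* Jordan block for λ (equivalently, the smallest k with (A − λI)^k v = 0 for every generalised eigenvector v of λ).

  λ = 0: largest Jordan block has size 2, contributing (x − 0)^2

So m_A(x) = x^2 = x^2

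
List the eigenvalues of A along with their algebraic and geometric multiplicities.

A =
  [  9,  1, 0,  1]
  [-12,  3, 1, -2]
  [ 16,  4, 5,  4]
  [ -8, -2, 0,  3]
λ = 5: alg = 4, geom = 2

Step 1 — factor the characteristic polynomial to read off the algebraic multiplicities:
  χ_A(x) = (x - 5)^4

Step 2 — compute geometric multiplicities via the rank-nullity identity g(λ) = n − rank(A − λI):
  rank(A − (5)·I) = 2, so dim ker(A − (5)·I) = n − 2 = 2

Summary:
  λ = 5: algebraic multiplicity = 4, geometric multiplicity = 2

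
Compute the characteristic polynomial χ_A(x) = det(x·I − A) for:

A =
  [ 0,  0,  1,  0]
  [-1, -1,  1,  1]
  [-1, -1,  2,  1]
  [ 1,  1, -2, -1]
x^4

Expanding det(x·I − A) (e.g. by cofactor expansion or by noting that A is similar to its Jordan form J, which has the same characteristic polynomial as A) gives
  χ_A(x) = x^4
which factors as x^4. The eigenvalues (with algebraic multiplicities) are λ = 0 with multiplicity 4.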